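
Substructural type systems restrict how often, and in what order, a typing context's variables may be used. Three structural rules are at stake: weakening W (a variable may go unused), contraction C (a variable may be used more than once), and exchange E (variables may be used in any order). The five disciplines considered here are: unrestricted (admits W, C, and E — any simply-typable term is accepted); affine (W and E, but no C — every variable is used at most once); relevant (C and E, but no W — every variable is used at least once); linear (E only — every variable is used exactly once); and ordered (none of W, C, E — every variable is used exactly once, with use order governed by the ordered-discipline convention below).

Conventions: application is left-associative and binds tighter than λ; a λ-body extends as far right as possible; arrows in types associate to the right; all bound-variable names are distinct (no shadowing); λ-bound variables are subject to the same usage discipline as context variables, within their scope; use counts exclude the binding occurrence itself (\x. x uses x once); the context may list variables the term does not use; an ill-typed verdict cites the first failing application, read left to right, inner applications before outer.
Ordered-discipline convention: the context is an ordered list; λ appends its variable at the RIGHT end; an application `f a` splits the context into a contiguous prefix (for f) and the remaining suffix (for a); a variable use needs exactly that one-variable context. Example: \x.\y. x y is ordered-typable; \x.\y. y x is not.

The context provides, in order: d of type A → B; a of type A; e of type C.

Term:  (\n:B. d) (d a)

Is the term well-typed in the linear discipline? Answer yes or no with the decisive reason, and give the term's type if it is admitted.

no — needs contraction — d ×2; e, n left unused
counts: d: 2; a: 1; e: 0; n [bound]: 0
left-to-right use order: d, d, a
typing: well-typed — term : A → B
summary: ordered ✗ | linear ✗ | affine ✗ | relevant ✗ | unrestricted ✓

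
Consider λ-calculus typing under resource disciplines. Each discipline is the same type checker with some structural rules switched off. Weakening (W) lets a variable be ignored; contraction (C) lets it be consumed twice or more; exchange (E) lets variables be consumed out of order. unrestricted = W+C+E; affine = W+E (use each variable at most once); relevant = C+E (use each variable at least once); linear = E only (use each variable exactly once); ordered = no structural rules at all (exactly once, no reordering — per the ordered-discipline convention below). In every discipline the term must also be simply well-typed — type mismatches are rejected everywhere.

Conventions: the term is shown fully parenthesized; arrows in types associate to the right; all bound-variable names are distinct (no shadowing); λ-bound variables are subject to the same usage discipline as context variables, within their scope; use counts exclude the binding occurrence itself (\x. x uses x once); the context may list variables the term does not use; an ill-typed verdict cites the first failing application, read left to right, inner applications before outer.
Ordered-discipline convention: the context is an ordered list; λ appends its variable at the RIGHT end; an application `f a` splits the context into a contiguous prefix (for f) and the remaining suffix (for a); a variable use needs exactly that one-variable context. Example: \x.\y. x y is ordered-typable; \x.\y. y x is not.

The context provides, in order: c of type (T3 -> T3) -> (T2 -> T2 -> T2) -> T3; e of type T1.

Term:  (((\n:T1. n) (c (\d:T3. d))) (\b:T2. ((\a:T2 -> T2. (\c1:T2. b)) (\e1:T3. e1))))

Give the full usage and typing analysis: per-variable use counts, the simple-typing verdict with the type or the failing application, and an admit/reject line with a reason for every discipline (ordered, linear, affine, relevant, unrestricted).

counts: c: 1; e: 0; n (bound): 1; d (bound): 1; b (bound): 1; a (bound): 0; c1 (bound): 0; e1 (bound): 1
order of uses: n, c, d, b, e1
typing: ill-typed: a function awaiting T1 gets (T2 -> T2 -> T2) -> T3
ordered: ✗, a type mismatch blocks all five
linear: ✗, the type mismatch rejects it
affine: ✗, not simply typable
relevant: ✗, fails simple typing
unrestricted: ✗, a type mismatch blocks all five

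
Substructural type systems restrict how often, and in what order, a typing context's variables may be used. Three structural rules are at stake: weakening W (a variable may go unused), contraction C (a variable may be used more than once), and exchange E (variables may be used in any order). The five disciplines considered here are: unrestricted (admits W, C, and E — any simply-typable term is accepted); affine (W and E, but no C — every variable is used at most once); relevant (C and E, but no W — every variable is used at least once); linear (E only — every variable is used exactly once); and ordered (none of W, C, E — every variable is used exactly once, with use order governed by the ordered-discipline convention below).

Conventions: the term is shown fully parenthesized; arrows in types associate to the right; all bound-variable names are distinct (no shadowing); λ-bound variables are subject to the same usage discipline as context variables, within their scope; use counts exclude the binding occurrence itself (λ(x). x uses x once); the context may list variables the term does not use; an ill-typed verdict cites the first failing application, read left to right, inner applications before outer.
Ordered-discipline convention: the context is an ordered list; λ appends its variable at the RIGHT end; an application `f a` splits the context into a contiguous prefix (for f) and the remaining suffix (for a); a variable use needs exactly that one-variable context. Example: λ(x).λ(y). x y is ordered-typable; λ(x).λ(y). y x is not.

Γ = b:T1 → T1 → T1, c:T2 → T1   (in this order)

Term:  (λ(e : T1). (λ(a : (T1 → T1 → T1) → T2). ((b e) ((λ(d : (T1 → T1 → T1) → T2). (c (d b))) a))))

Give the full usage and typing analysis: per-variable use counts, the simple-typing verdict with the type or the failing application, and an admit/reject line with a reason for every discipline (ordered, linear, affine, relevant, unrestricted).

counts: b=2, c=1, e (bound)=1, a (bound)=1, d (bound)=1
left-to-right use order: b, e, c, d, b, a
typing: the term checks, with type T1 → ((T1 → T1 → T1) → T2) → T1
ordered: ✗ — repeated use of b ×2
linear: ✗ — repeated use of b ×2
affine: ✗ — repeated use of b ×2
relevant: ✓ — every one of b, c, e, a, d appears
unrestricted: ✓ — type-checks (T1 → ((T1 → T1 → T1) → T2) → T1) and nothing is barred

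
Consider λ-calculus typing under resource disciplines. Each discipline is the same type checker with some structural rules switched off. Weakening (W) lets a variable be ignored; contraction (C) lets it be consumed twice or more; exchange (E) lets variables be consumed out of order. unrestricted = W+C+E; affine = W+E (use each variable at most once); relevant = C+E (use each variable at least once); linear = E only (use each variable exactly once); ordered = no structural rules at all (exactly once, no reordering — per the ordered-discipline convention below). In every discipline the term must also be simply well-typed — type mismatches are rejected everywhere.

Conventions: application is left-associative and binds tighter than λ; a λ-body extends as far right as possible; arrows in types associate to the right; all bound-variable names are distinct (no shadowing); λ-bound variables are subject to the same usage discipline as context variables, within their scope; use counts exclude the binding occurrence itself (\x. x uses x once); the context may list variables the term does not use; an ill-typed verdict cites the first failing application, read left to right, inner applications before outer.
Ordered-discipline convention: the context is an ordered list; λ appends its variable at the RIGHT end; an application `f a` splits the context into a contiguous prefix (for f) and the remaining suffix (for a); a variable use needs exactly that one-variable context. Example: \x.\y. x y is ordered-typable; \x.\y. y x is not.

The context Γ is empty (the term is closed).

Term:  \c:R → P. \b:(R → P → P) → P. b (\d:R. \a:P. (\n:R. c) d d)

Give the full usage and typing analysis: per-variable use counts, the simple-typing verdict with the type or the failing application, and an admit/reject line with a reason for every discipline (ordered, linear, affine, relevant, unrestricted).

use counts: c (λ-bound): 1; b (λ-bound): 1; d (λ-bound): 2; a (λ-bound): 0; n (λ-bound): 0
use order (left to right): b, c, d, d
typing: ✓ — (R → P) → ((R → P → P) → P) → P
ordered: ✗ — needs contraction — d ×2; a, n never used (weakening)
linear: ✗ — needs contraction — d ×2; a, n never used (weakening)
affine: ✗ — needs contraction — d ×2
relevant: ✗ — a, n never used (weakening)
unrestricted: ✓ — simply typable at (R → P) → ((R → P → P) → P) → P; W, C, E all held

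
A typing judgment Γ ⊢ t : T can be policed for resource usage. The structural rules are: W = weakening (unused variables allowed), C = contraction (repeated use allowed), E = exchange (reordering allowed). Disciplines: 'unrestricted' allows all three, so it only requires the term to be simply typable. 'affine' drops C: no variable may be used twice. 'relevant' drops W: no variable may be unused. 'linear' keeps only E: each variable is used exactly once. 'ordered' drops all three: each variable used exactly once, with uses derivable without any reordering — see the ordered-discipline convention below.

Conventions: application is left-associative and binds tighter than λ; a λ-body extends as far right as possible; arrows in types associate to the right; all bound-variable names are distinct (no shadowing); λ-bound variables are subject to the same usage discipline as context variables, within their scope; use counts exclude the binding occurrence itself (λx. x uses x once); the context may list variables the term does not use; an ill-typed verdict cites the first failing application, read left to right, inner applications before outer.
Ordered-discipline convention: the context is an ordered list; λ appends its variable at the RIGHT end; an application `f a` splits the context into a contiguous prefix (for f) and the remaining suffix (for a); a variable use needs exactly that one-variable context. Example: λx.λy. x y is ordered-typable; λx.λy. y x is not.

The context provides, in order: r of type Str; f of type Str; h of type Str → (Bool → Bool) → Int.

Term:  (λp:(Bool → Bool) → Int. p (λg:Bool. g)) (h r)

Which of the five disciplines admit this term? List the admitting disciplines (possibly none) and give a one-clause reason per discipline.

admitted by: affine, unrestricted
usage: r: 1, f: 0, h: 1, p (λ-bound): 1, g (λ-bound): 1
use order (left to right): p, g, h, r
typing: the term checks, with type Int
ordered: ✗ — unused: f — weakening required
linear: ✗ — unused: f — weakening required
affine: ✓ — no duplicate uses among r, f, h, p, g
relevant: ✗ — unused: f — weakening required
unrestricted: ✓ — typability at Int is all that's needed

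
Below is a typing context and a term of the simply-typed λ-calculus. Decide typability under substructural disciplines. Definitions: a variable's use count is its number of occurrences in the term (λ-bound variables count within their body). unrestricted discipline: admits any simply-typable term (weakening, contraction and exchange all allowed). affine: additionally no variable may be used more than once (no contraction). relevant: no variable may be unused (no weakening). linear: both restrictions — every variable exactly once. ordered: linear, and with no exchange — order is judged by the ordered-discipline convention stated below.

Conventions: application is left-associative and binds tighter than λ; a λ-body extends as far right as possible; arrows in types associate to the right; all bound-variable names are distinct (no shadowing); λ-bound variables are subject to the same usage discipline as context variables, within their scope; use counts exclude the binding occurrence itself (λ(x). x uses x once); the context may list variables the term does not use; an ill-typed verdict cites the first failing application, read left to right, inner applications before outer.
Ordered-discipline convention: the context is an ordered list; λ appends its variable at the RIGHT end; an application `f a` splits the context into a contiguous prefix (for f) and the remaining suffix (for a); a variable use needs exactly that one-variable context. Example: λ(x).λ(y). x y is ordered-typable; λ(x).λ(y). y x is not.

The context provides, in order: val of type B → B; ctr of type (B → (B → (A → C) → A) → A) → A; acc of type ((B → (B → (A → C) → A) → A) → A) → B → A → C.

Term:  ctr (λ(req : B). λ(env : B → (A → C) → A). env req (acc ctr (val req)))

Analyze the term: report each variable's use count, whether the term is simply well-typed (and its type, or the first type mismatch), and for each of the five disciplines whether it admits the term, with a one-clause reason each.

use counts: val=1; ctr=2; acc=1; req (λ-bound)=2; env (λ-bound)=1
left-to-right use order: ctr, env, req, acc, ctr, val, req
typing: well-typed at A
ordered: ✗ — uses contraction: ctr ×2, req ×2
linear: ✗ — uses contraction: ctr ×2, req ×2
affine: ✗ — uses contraction: ctr ×2, req ×2
relevant: ✓ — none of val, ctr, acc, req, env goes unused
unrestricted: ✓ — typability at A is all that's needed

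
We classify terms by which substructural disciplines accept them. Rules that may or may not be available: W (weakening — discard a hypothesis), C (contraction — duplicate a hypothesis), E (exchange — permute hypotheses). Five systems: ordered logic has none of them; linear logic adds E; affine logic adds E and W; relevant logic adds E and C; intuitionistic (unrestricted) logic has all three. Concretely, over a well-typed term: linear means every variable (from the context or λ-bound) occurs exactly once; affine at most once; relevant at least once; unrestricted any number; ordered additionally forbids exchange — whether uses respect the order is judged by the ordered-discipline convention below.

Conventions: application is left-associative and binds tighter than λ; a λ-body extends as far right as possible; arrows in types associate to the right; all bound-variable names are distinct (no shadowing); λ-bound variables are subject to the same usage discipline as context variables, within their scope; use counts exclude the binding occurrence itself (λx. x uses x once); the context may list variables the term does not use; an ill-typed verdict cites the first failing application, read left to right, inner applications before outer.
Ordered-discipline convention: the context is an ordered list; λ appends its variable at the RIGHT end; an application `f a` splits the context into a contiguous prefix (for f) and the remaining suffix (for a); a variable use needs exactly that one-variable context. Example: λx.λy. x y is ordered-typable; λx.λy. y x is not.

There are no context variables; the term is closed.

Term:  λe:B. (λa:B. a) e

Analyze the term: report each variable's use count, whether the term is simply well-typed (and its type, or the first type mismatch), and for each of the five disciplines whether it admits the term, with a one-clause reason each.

variable uses: e [bound]: 1; a [bound]: 1
uses in reading order: a, e
typing: well-typed — term : B -> B
ordered: ✓ — e, a: once each, no exchange needed
linear: ✓ — single use per variable (e, a)
affine: ✓ — none of e, a used more than once
relevant: ✓ — at least one use each (e, a)
unrestricted: ✓ — simply typable at B -> B; W, C, E all held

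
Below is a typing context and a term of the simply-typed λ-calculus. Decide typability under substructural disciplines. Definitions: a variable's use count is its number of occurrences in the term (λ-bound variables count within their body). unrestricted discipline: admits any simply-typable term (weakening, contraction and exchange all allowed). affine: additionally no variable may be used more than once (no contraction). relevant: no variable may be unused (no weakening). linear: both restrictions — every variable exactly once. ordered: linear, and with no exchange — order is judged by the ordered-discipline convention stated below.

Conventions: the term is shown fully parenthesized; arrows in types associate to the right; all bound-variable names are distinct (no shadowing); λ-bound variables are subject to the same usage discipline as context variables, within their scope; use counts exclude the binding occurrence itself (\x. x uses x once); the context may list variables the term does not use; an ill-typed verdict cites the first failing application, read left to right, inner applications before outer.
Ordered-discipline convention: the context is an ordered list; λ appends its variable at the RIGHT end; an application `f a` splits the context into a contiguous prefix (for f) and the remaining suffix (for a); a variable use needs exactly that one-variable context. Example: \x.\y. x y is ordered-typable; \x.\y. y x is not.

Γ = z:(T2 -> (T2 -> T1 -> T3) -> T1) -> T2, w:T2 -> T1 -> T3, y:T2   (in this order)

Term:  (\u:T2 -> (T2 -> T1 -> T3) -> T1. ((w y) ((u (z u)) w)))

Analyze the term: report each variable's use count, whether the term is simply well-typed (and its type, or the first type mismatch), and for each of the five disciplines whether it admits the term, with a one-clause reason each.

use counts: z=1; w=2; y=1; u (λ-bound)=2
uses in reading order: w, y, u, z, u, w
typing: well-typed at (T2 -> (T2 -> T1 -> T3) -> T1) -> T3
ordered ✗ (w ×2, u ×2 used more than once (contraction))
linear ✗ (w ×2, u ×2 used more than once (contraction))
affine ✗ (w ×2, u ×2 used more than once (contraction))
relevant ✓ (none of z, w, y, u goes unused)
unrestricted ✓ (well-typed at (T2 -> (T2 -> T1 -> T3) -> T1) -> T3; no restrictions here)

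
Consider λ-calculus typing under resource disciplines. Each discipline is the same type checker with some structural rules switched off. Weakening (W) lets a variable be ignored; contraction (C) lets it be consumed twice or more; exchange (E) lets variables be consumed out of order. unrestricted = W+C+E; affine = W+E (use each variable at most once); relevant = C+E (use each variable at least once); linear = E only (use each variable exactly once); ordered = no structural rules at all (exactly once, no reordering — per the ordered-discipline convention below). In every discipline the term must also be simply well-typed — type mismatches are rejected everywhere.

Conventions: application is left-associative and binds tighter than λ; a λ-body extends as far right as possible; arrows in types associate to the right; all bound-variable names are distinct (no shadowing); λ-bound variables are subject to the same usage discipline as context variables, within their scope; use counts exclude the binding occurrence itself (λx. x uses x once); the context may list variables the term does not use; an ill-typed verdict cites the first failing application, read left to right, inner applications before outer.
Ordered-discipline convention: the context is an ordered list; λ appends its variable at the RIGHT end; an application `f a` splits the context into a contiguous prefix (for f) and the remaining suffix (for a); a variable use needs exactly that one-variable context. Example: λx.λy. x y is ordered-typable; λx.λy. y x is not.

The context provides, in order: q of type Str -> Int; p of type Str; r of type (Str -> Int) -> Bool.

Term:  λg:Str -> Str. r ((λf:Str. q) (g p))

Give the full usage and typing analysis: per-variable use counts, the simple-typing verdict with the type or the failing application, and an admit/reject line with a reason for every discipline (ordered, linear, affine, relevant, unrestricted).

usage: q: 1, p: 1, r: 1, g [bound]: 1, f [bound]: 0
use order (left to right): r, q, g, p
typing: the term checks, with type (Str -> Str) -> Bool
ordered: ✗ — unused: f — weakening required
linear: ✗ — unused: f — weakening required
affine: ✓ — at most one use each (q, p, r, g, f)
relevant: ✗ — unused: f — weakening required
unrestricted: ✓ — well-typed at (Str -> Str) -> Bool; no restrictions here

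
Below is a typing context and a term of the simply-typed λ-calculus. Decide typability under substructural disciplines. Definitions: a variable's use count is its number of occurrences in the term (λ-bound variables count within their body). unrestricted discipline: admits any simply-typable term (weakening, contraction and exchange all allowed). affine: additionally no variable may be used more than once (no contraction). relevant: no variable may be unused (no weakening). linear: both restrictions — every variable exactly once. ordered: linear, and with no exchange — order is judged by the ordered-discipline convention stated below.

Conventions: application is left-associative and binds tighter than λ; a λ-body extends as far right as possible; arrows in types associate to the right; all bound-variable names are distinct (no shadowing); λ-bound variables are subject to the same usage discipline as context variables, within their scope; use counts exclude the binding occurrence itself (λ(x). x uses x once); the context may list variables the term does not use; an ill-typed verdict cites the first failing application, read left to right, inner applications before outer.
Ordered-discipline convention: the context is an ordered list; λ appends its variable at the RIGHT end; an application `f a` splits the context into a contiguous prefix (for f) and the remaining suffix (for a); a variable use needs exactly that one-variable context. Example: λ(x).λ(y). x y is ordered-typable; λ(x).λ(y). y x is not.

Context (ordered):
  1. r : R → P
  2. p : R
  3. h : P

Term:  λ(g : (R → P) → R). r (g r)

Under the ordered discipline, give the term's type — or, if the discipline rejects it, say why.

not well-typed under ordered — needs contraction — r ×2; unused: p, h — weakening required
counts: r: 2×; p: 0×; h: 0×; g (bound): 1×
left-to-right use order: r, g, r
typing: ✓ — ((R → P) → R) → P
all disciplines: ordered ✗ | linear ✗ | affine ✗ | relevant ✗ | unrestricted ✓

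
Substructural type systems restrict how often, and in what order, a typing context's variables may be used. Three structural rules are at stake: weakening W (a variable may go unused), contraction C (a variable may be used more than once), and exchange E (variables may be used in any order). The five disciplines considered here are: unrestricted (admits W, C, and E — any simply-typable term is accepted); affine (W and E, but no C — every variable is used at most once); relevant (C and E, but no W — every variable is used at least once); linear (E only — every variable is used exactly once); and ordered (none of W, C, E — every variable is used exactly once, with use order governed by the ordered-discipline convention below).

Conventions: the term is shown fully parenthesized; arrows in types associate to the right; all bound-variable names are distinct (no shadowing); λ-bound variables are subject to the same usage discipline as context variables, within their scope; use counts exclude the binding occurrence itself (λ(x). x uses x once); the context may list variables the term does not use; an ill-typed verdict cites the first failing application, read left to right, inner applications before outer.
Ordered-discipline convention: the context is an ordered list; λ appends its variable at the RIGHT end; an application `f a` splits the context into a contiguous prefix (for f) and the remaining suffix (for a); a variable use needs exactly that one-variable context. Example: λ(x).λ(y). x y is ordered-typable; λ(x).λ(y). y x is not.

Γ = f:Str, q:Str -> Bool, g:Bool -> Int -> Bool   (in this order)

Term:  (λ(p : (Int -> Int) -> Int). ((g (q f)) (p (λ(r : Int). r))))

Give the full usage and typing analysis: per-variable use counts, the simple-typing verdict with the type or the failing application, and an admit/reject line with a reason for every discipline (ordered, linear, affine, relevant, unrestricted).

usage: f ×1; q ×1; g ×1; p (bound) ×1; r (bound) ×1
order of uses: g, q, f, p, r
typing: well-typed at ((Int -> Int) -> Int) -> Bool
ordered: ✗ — no contiguous prefix/suffix split fits g, q, f, p, r
linear: ✓ — exactly-once usage across f, q, g, p, r
affine: ✓ — at most one use each (f, q, g, p, r)
relevant: ✓ — at least one use each (f, q, g, p, r)
unrestricted: ✓ — well-typed at ((Int -> Int) -> Int) -> Bool; no restrictions here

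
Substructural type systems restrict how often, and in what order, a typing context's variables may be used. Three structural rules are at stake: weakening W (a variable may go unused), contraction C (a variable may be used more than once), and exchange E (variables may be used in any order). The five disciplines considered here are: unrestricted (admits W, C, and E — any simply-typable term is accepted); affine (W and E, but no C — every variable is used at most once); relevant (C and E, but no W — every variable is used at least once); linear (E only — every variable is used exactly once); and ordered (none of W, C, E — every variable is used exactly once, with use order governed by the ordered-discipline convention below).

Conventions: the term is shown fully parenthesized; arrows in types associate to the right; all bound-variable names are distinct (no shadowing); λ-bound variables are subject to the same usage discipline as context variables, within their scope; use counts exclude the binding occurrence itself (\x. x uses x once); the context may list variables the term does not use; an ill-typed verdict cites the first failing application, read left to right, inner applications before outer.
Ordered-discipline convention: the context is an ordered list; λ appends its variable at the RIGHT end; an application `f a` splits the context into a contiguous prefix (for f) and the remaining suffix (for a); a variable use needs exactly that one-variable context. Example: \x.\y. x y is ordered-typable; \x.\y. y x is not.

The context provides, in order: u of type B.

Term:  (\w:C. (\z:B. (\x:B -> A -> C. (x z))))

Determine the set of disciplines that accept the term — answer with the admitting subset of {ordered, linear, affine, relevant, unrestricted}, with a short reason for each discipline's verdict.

admitting disciplines: affine, unrestricted
use counts: u=0, w [bound]=0, z [bound]=1, x [bound]=1
uses in reading order: x, z
typing: the term checks, with type C -> B -> (B -> A -> C) -> A -> C
ordered: ✗ — unused: u, w — weakening required
linear: ✗ — unused: u, w — weakening required
affine: ✓ — u, w, z, x: no repeats, contraction unneeded
relevant: ✗ — unused: u, w — weakening required
unrestricted: ✓ — simply typable at C -> B -> (B -> A -> C) -> A -> C; W, C, E all held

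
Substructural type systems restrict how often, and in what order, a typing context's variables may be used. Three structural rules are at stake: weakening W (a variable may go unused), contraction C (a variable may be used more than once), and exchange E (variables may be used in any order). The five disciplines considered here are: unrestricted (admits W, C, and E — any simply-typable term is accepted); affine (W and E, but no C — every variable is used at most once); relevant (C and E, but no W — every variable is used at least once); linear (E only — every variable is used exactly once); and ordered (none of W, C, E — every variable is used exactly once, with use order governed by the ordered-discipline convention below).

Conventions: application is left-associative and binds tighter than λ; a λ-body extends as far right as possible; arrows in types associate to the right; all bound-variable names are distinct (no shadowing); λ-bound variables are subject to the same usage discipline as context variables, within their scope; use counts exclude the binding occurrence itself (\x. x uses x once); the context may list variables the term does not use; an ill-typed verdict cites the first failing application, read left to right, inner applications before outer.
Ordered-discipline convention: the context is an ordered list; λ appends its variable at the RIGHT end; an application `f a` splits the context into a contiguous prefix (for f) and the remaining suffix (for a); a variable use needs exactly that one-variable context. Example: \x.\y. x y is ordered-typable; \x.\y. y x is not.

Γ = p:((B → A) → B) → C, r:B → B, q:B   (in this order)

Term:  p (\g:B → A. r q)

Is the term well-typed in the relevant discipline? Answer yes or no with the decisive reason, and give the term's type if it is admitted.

no — unused: g — weakening required
usage: p ×1, r ×1, q ×1, g [bound] ×0
use order (left to right): p, r, q
typing: well-typed — term : C
across the five disciplines: ordered ✗ · linear ✗ · affine ✓ · relevant ✗ · unrestricted ✓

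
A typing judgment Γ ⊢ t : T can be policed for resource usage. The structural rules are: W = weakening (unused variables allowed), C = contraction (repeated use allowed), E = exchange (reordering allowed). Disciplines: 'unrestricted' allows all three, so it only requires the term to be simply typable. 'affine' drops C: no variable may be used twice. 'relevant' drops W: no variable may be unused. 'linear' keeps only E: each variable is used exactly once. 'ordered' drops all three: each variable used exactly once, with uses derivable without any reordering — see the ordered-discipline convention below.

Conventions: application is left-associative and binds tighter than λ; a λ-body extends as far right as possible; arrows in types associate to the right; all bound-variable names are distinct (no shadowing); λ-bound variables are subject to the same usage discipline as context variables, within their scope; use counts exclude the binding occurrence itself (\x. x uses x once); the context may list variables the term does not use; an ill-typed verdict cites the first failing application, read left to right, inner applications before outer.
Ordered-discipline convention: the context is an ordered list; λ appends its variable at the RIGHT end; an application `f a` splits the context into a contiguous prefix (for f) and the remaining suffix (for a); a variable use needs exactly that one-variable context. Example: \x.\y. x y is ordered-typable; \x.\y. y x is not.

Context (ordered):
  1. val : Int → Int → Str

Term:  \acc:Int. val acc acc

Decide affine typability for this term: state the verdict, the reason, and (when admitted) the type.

no — needs contraction — acc ×2
use counts: val: 1×, acc [bound]: 2×
uses in reading order: val, acc, acc
typing: the term checks, with type Int → Str
summary: ordered ✗ · linear ✗ · affine ✗ · relevant ✓ · unrestricted ✓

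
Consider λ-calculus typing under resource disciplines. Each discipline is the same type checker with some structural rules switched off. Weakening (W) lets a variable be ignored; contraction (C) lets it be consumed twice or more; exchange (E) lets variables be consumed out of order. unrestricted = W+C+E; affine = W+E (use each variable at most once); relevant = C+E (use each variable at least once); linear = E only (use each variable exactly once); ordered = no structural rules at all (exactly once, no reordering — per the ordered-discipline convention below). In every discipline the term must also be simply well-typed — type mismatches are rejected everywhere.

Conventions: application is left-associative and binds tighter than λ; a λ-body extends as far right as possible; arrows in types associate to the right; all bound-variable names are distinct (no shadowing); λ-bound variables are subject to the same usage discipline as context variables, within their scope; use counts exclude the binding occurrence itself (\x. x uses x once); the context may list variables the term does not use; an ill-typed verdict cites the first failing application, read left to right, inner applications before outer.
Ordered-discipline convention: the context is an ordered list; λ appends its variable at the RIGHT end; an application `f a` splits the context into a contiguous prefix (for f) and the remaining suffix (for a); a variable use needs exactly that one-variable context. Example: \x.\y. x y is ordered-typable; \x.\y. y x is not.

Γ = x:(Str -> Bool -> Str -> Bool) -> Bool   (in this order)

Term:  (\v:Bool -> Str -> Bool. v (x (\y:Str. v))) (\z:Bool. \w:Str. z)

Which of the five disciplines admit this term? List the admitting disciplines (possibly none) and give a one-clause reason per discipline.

admitted by: unrestricted
variable uses: x=1, v (bound)=2, y (bound)=0, z (bound)=1, w (bound)=0
uses in reading order: v, x, v, z
typing: the term checks, with type Str -> Bool
ordered ✗ (v ×2 used more than once (contraction); needs weakening: y, w unused)
linear ✗ (v ×2 used more than once (contraction); needs weakening: y, w unused)
affine ✗ (v ×2 used more than once (contraction))
relevant ✗ (needs weakening: y, w unused)
unrestricted ✓ (simply typable at Str -> Bool; W, C, E all held)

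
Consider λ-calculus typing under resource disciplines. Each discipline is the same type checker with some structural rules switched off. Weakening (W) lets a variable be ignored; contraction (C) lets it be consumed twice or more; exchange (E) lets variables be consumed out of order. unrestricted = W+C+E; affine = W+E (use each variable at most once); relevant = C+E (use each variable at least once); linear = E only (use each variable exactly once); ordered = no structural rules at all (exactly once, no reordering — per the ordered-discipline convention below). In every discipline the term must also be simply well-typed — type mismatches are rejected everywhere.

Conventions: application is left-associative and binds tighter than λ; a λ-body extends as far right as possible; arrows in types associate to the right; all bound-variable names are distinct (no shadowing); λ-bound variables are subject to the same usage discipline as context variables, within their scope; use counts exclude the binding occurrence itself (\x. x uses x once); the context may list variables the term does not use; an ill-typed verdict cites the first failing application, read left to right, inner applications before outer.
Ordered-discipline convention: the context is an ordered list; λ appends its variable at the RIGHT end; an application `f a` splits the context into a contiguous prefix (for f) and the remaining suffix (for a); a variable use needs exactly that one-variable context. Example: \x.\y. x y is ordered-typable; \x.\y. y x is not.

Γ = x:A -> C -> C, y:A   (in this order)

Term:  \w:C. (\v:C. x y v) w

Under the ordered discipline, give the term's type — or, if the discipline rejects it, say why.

term : C -> C
use counts: x: 1, y: 1, w [bound]: 1, v [bound]: 1
order of uses: x, y, v, w
typing: well-typed — term : C -> C
all disciplines: ordered ✓; linear ✓; affine ✓; relevant ✓; unrestricted ✓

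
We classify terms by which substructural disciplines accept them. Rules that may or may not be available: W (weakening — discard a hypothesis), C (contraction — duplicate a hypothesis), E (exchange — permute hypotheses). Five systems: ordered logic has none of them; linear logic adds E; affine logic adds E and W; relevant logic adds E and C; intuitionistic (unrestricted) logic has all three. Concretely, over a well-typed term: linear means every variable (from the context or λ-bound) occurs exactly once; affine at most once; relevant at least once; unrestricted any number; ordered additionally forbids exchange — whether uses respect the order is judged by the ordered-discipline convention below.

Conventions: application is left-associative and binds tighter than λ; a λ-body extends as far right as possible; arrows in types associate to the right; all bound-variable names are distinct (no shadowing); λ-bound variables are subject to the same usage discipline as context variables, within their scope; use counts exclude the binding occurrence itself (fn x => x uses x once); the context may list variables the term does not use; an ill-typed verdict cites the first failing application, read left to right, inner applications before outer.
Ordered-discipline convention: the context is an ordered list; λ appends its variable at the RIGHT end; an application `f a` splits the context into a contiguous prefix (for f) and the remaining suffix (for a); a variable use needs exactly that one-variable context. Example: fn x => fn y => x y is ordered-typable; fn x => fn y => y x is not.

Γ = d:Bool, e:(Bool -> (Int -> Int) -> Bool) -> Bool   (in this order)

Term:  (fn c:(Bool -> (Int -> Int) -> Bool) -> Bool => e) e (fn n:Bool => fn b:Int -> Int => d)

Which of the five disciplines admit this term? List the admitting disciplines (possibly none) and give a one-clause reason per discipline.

admitting disciplines: unrestricted
use counts: d=1, e=2, c (bound)=0, n (bound)=0, b (bound)=0
left-to-right use order: e, e, d
typing: well-typed at Bool
ordered ✗ (repeated use of e ×2; unused: c, n, b — weakening required)
linear ✗ (repeated use of e ×2; unused: c, n, b — weakening required)
affine ✗ (repeated use of e ×2)
relevant ✗ (unused: c, n, b — weakening required)
unrestricted ✓ (simply typable at Bool; W, C, E all held)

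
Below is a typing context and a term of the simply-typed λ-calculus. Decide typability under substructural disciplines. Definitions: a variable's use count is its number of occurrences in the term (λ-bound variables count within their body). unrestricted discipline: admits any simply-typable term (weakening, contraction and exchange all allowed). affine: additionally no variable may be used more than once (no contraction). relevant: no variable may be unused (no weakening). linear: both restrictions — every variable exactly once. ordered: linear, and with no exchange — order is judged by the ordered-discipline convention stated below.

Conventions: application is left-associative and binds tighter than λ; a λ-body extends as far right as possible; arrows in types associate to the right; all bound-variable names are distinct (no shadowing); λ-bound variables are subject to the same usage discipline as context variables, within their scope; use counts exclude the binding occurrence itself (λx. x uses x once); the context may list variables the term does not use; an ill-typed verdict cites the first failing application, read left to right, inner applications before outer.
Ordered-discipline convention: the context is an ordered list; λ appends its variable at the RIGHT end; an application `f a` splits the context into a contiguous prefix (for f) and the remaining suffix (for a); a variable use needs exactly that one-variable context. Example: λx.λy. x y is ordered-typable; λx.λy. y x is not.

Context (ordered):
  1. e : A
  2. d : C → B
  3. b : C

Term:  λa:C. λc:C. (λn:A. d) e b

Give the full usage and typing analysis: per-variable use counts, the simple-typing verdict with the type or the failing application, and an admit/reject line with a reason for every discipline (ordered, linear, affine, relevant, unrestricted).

counts: e: 1×, d: 1×, b: 1×, a [bound]: 0×, c [bound]: 0×, n [bound]: 0×
use order (left to right): d, e, b
typing: well-typed at C → C → B
ordered ✗ (unused: a, c, n — weakening required)
linear ✗ (unused: a, c, n — weakening required)
affine ✓ (none of e, d, b, a, c, n used more than once)
relevant ✗ (unused: a, c, n — weakening required)
unrestricted ✓ (type-checks (C → C → B) and nothing is barred)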